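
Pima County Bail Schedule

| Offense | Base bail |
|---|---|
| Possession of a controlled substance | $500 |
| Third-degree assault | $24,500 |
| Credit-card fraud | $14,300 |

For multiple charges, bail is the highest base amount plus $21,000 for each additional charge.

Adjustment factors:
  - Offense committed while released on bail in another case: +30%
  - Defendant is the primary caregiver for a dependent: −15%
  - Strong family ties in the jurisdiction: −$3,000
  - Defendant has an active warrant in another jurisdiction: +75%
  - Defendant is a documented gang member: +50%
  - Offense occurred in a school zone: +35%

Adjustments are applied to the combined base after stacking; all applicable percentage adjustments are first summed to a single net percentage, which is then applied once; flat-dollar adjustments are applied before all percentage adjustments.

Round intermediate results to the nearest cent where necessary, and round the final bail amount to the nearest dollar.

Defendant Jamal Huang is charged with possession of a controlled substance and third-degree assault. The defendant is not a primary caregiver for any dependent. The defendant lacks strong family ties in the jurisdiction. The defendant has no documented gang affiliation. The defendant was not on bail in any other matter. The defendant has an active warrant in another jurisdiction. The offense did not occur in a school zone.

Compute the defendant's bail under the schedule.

$79,625

Base amounts from the schedule: possession of a controlled substance $500; third-degree assault $24,500.
Stacking rule: highest base plus $21,000 per additional charge. Highest is third-degree assault at $24,500; 1 additional charge → +$21,000. Combined base = $45,500.
Defendant has an active warrant in another jurisdiction (+75%): $45,500 × 1.75 = $79,625.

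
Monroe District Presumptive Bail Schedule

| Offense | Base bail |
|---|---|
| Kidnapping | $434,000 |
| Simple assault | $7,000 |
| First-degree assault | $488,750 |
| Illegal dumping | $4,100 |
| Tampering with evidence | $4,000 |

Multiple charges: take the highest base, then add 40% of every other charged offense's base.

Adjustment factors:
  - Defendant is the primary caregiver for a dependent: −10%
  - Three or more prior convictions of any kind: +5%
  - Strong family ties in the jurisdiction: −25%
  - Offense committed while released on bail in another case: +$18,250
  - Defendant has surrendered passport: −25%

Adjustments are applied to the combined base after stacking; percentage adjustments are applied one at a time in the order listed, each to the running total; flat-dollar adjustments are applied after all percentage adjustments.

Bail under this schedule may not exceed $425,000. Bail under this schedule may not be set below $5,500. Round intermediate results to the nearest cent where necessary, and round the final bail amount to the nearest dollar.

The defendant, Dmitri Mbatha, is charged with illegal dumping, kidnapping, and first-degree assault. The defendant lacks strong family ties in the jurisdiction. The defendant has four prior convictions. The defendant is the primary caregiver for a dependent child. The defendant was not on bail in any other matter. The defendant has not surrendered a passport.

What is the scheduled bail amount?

Base amounts from the schedule: illegal dumping $4,100; kidnapping $434,000; first-degree assault $488,750.
Stacking rule: highest base plus 40% of each additional charge. Highest is first-degree assault at $488,750. Additional: $4,100 × 40% = $1,640; $434,000 × 40% = $173,600. Combined base = $488,750 + $175,240 = $663,990.
Defendant is the primary caregiver for a dependent (−10%): $663,990 × 0.9 = $597,591.
Three or more prior convictions of any kind (+5%): $597,591 × 1.05 = $627,470.55.
Result $627,470.55 exceeds the maximum of $425,000; bail is capped at $425,000.
$425,000 is at or above the $5,500 minimum.

$425,000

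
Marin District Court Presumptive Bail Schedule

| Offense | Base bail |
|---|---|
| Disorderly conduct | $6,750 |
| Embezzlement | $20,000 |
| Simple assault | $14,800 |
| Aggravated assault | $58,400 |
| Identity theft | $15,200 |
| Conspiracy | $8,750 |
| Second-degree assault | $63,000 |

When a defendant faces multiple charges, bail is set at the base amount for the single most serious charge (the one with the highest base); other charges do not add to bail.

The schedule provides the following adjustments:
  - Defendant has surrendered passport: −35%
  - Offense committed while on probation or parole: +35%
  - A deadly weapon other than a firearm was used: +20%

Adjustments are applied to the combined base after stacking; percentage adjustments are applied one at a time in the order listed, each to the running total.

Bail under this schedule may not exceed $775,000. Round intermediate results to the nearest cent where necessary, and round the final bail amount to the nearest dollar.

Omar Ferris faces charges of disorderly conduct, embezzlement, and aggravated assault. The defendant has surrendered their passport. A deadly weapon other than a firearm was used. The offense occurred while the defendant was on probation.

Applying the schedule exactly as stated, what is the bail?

Base amounts from the schedule: disorderly conduct $6,750; embezzlement $20,000; aggravated assault $58,400.
Stacking rule: use the highest base only. Highest is aggravated assault at $58,400. Combined base = $58,400.
Defendant has surrendered passport (−35%): $58,400 × 0.65 = $37,960.
Offense committed while on probation or parole (+35%): $37,960 × 1.35 = $51,246.
A deadly weapon other than a firearm was used (+20%): $51,246 × 1.2 = $61,495.20.
$61,495.20 is within the $775,000 maximum.
Rounded to the nearest dollar: $61,495.

$61,495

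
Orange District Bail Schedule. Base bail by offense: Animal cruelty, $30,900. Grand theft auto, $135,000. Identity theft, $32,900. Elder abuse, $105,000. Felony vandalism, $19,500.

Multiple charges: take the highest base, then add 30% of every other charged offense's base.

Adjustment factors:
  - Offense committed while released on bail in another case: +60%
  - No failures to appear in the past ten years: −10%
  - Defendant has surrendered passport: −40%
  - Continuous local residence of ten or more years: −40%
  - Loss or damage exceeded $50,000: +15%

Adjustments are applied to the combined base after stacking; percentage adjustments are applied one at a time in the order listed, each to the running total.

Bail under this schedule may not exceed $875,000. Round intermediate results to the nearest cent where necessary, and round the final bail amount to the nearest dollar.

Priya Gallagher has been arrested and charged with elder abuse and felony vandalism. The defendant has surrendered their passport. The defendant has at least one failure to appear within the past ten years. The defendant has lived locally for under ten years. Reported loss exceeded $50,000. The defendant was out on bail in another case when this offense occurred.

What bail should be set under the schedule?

$122,378

Base amounts from the schedule: elder abuse $105,000; felony vandalism $19,500.
Stacking rule: highest base plus 30% of each additional charge. Highest is elder abuse at $105,000. Additional: $19,500 × 30% = $5,850. Combined base = $105,000 + $5,850 = $110,850.
Offense committed while released on bail in another case (+60%): $110,850 × 1.6 = $177,360.
Defendant has surrendered passport (−40%): $177,360 × 0.6 = $106,416.
Loss or damage exceeded $50,000 (+15%): $106,416 × 1.15 = $122,378.40.
$122,378.40 is within the $875,000 maximum.
Rounded to the nearest dollar: $122,378.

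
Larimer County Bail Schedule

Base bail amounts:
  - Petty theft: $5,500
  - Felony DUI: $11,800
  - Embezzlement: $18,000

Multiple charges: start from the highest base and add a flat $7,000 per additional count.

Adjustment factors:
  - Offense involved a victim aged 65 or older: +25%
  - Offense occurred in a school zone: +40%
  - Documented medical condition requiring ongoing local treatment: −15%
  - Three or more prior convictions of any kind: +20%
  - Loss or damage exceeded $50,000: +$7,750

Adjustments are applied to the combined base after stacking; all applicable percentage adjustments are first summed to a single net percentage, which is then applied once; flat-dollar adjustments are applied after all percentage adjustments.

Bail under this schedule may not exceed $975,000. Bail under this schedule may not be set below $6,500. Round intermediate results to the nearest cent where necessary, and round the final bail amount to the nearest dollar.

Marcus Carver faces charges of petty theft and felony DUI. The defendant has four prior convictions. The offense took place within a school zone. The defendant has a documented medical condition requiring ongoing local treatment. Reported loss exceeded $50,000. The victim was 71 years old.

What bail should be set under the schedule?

Base amounts from the schedule: petty theft $5,500; felony DUI $11,800.
Stacking rule: highest base plus $7,000 per additional charge. Highest is felony DUI at $11,800; 1 additional charge → +$7,000. Combined base = $18,800.
Net percentage adjustment: +25% +40% −15% +20% = +70%. $18,800 × 1.7 = $31,960.
Loss or damage exceeded $50,000 (+$7,750 flat): $31,960 + $7,750 = $39,710.
$39,710 is within the $975,000 maximum.
$39,710 is at or above the $6,500 minimum.

$39,710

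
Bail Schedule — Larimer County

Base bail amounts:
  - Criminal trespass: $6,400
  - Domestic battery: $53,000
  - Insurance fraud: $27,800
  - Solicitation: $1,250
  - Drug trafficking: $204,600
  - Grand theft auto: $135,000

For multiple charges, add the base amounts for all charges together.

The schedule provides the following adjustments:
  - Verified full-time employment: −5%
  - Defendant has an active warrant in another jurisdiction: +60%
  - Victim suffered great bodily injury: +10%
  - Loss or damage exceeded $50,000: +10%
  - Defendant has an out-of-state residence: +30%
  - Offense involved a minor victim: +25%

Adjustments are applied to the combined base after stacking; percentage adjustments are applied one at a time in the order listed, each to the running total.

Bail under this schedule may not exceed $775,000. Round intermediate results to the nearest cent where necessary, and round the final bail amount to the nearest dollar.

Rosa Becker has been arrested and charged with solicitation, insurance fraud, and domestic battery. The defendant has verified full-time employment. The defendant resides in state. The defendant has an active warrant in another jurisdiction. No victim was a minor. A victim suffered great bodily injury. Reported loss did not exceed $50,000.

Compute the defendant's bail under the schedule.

$137,188

Base amounts from the schedule: solicitation $1,250; insurance fraud $27,800; domestic battery $53,000.
Stacking rule: sum of all bases. $1,250 + $27,800 + $53,000 = $82,050.
Verified full-time employment (−5%): $82,050 × 0.95 = $77,947.50.
Defendant has an active warrant in another jurisdiction (+60%): $77,947.50 × 1.6 = $124,716.
Victim suffered great bodily injury (+10%): $124,716 × 1.1 = $137,187.60.
$137,187.60 is within the $775,000 maximum.
Rounded to the nearest dollar: $137,188.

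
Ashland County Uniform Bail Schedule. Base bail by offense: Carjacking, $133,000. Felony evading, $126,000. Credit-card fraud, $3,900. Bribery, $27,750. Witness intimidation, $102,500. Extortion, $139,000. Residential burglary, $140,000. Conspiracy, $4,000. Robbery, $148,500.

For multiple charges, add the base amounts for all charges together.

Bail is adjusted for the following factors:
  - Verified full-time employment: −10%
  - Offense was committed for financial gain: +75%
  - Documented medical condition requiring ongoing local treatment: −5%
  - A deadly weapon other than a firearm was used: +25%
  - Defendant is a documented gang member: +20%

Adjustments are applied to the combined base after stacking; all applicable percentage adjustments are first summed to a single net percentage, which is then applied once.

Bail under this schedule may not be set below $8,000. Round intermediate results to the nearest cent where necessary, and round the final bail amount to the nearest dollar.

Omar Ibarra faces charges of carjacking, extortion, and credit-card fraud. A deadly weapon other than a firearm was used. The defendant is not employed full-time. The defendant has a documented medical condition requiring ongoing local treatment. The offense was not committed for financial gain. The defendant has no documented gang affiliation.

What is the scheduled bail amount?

Base amounts from the schedule: carjacking $133,000; extortion $139,000; credit-card fraud $3,900.
Stacking rule: sum of all bases. $133,000 + $139,000 + $3,900 = $275,900.
Net percentage adjustment: −5% +25% = +20%. $275,900 × 1.2 = $331,080.
$331,080 is at or above the $8,000 minimum.

$331,080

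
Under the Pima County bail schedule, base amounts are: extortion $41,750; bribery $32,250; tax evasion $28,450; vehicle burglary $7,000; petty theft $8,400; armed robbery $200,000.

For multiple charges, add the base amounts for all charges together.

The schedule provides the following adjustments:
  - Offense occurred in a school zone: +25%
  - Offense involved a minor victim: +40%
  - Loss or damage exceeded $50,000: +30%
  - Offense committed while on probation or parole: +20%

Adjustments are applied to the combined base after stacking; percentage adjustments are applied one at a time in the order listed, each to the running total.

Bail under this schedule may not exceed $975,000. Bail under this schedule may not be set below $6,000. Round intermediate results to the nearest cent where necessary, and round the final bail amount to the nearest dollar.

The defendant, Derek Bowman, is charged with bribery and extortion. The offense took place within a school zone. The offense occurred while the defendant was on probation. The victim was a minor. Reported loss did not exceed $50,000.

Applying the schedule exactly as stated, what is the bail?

Base amounts from the schedule: bribery $32,250; extortion $41,750.
Stacking rule: sum of all bases. $32,250 + $41,750 = $74,000.
Offense occurred in a school zone (+25%): $74,000 × 1.25 = $92,500.
Offense involved a minor victim (+40%): $92,500 × 1.4 = $129,500.
Offense committed while on probation or parole (+20%): $129,500 × 1.2 = $155,400.
$155,400 is within the $975,000 maximum.
$155,400 is at or above the $6,000 minimum.

$155,400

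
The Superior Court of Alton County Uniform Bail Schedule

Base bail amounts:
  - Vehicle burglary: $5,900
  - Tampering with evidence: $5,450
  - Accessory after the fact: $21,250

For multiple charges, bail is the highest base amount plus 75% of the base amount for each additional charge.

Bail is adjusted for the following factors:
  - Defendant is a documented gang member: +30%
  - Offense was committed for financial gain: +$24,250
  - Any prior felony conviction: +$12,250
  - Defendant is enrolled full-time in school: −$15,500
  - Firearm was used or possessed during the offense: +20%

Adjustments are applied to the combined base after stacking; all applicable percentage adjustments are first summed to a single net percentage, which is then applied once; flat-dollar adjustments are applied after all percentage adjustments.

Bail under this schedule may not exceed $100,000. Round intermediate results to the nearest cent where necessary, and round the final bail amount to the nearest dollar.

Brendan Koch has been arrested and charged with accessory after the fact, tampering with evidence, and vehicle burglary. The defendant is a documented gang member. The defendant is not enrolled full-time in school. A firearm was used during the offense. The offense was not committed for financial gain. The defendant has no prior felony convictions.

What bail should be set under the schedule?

$44,644

Base amounts from the schedule: accessory after the fact $21,250; tampering with evidence $5,450; vehicle burglary $5,900.
Stacking rule: highest base plus 75% of each additional charge. Highest is accessory after the fact at $21,250. Additional: $5,450 × 75% = $4,087.50; $5,900 × 75% = $4,425. Combined base = $21,250 + $8,512.50 = $29,762.50.
Net percentage adjustment: +30% +20% = +50%. $29,762.50 × 1.5 = $44,643.75.
$44,643.75 is within the $100,000 maximum.
Rounded to the nearest dollar: $44,644.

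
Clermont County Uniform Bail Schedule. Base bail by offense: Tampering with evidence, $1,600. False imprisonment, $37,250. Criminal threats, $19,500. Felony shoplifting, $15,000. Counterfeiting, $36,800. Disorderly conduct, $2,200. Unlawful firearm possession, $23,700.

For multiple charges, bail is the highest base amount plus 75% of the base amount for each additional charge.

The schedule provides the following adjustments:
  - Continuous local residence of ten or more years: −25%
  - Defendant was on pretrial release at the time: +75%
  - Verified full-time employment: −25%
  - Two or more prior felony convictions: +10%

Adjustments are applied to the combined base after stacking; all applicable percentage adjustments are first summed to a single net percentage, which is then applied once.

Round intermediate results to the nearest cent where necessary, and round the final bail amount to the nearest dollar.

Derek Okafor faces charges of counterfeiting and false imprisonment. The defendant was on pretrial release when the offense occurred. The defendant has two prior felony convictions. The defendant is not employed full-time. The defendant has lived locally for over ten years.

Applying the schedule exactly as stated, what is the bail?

Base amounts from the schedule: counterfeiting $36,800; false imprisonment $37,250.
Stacking rule: highest base plus 75% of each additional charge. Highest is false imprisonment at $37,250. Additional: $36,800 × 75% = $27,600. Combined base = $37,250 + $27,600 = $64,850.
Net percentage adjustment: −25% +75% +10% = +60%. $64,850 × 1.6 = $103,760.

$103,760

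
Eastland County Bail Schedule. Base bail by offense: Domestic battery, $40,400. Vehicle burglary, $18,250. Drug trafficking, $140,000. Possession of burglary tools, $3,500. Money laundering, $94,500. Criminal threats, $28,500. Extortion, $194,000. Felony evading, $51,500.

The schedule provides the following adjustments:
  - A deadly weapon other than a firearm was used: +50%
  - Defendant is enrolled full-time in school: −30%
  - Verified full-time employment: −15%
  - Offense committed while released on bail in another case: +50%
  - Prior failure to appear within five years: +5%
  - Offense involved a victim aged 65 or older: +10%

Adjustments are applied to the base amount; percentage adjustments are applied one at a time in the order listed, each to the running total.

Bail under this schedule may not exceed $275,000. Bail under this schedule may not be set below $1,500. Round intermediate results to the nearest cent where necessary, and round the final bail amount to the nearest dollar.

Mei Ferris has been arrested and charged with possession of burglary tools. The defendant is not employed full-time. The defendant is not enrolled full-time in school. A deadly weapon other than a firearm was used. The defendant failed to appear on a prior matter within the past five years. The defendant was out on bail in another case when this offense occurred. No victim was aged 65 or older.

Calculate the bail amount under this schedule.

Base amounts from the schedule: possession of burglary tools $3,500.
Single charge. Combined base = $3,500.
A deadly weapon other than a firearm was used (+50%): $3,500 × 1.5 = $5,250.
Offense committed while released on bail in another case (+50%): $5,250 × 1.5 = $7,875.
Prior failure to appear within five years (+5%): $7,875 × 1.05 = $8,268.75.
$8,268.75 is within the $275,000 maximum.
$8,268.75 is at or above the $1,500 minimum.
Rounded to the nearest dollar: $8,269.

$8,269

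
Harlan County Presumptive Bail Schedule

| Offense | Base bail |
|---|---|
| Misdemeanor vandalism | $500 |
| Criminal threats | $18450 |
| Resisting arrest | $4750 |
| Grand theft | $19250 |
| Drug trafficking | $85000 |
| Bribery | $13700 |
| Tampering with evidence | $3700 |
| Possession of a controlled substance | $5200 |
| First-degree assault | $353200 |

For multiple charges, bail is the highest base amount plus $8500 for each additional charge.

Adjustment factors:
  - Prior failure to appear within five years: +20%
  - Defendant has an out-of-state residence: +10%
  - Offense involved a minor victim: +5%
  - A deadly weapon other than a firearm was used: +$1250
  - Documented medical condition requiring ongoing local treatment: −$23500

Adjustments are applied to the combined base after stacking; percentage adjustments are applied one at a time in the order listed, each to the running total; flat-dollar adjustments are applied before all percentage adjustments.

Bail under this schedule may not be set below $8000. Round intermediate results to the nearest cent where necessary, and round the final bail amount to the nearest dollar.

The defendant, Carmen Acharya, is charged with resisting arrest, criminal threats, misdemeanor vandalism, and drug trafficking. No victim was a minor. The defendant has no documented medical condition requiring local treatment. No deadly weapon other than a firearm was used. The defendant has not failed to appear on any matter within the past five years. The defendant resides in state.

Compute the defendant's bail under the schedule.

$110500

Base amounts from the schedule: resisting arrest $4750; criminal threats $18450; misdemeanor vandalism $500; drug trafficking $85000.
Stacking rule: highest base plus $8500 per additional charge. Highest is drug trafficking at $85000; 3 additional charges → +$25500. Combined base = $110500.
No adjustment factors apply to this defendant.
$110500 is at or above the $8000 minimum.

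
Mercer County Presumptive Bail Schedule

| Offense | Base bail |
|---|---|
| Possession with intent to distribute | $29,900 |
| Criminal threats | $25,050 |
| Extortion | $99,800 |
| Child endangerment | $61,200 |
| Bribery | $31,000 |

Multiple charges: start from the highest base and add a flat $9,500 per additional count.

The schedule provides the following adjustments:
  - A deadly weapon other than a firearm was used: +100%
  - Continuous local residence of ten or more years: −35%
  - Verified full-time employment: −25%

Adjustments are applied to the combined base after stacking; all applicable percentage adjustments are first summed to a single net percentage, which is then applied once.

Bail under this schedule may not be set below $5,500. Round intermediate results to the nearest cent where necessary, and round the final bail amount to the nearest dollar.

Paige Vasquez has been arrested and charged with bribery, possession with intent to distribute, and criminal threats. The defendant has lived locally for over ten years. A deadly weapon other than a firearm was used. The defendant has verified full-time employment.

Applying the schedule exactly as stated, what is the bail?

$70,000

Base amounts from the schedule: bribery $31,000; possession with intent to distribute $29,900; criminal threats $25,050.
Stacking rule: highest base plus $9,500 per additional charge. Highest is bribery at $31,000; 2 additional charges → +$19,000. Combined base = $50,000.
Net percentage adjustment: +100% −35% −25% = +40%. $50,000 × 1.4 = $70,000.
$70,000 is at or above the $5,500 minimum.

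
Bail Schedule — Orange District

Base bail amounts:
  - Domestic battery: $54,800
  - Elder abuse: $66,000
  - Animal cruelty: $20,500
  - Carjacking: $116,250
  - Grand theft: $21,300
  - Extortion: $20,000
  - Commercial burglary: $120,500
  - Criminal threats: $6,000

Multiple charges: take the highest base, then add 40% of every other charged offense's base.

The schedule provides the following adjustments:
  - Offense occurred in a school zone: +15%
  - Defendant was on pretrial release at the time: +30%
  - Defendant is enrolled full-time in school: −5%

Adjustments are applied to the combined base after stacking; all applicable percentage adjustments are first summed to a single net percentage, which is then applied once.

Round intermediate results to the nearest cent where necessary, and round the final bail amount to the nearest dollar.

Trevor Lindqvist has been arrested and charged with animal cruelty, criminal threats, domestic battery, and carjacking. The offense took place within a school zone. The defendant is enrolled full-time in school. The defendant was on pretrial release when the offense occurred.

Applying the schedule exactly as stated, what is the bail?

Base amounts from the schedule: animal cruelty $20,500; criminal threats $6,000; domestic battery $54,800; carjacking $116,250.
Stacking rule: highest base plus 40% of each additional charge. Highest is carjacking at $116,250. Additional: $20,500 × 40% = $8,200; $6,000 × 40% = $2,400; $54,800 × 40% = $21,920. Combined base = $116,250 + $32,520 = $148,770.
Net percentage adjustment: +15% +30% −5% = +40%. $148,770 × 1.4 = $208,278.

$208,278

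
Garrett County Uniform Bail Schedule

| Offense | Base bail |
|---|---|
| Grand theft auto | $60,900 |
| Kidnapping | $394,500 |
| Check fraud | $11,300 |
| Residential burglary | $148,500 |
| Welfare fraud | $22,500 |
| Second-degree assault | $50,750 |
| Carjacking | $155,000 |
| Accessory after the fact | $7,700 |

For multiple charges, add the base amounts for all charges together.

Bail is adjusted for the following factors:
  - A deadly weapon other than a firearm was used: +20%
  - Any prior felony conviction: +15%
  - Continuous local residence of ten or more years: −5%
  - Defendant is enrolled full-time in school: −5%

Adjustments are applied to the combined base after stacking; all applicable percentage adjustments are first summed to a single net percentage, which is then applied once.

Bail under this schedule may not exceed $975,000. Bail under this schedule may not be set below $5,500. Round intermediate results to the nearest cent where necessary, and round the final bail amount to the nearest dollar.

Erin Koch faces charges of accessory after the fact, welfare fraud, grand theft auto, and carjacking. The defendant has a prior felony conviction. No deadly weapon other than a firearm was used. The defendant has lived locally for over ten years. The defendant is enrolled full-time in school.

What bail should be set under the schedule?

Base amounts from the schedule: accessory after the fact $7,700; welfare fraud $22,500; grand theft auto $60,900; carjacking $155,000.
Stacking rule: sum of all bases. $7,700 + $22,500 + $60,900 + $155,000 = $246,100.
Net percentage adjustment: +15% −5% −5% = +5%. $246,100 × 1.05 = $258,405.
$258,405 is within the $975,000 maximum.
$258,405 is at or above the $5,500 minimum.

$258,405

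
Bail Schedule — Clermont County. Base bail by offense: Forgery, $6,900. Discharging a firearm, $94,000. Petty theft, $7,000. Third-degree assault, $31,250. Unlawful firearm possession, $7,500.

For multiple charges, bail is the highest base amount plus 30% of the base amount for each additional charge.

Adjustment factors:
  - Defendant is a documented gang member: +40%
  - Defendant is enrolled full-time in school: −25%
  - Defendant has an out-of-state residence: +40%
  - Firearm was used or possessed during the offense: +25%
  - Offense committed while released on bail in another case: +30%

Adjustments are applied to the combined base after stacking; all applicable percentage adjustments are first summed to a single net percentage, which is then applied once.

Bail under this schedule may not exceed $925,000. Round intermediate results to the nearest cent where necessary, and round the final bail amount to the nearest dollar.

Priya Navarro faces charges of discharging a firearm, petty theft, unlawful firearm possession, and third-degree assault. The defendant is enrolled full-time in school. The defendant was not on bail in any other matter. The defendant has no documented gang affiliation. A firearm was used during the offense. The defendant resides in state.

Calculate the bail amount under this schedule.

Base amounts from the schedule: discharging a firearm $94,000; petty theft $7,000; unlawful firearm possession $7,500; third-degree assault $31,250.
Stacking rule: highest base plus 30% of each additional charge. Highest is discharging a firearm at $94,000. Additional: $7,000 × 30% = $2,100; $7,500 × 30% = $2,250; $31,250 × 30% = $9,375. Combined base = $94,000 + $13,725 = $107,725.
Net percentage adjustment: −25% +25% = +0%. $107,725 × 1 = $107,725.
$107,725 is within the $925,000 maximum.

$107,725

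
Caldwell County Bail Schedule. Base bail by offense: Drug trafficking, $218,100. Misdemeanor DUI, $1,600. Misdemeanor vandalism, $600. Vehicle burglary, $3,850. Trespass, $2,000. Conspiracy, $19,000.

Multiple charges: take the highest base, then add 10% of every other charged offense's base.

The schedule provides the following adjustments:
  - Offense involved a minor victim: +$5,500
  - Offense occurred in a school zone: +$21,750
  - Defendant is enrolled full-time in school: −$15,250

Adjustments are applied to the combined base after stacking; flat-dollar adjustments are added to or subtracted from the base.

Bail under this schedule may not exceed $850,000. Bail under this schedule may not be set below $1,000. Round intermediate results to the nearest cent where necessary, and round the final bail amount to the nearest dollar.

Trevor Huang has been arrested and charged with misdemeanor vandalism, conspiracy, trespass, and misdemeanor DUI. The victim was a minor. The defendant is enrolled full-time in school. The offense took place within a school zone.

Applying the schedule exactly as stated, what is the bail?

$31,420

Base amounts from the schedule: misdemeanor vandalism $600; conspiracy $19,000; trespass $2,000; misdemeanor DUI $1,600.
Stacking rule: highest base plus 10% of each additional charge. Highest is conspiracy at $19,000. Additional: $600 × 10% = $60; $2,000 × 10% = $200; $1,600 × 10% = $160. Combined base = $19,000 + $420 = $19,420.
Offense involved a minor victim (+$5,500 flat): $19,420 + $5,500 = $24,920.
Offense occurred in a school zone (+$21,750 flat): $24,920 + $21,750 = $46,670.
Defendant is enrolled full-time in school (−$15,250 flat): $46,670 − $15,250 = $31,420.
$31,420 is within the $850,000 maximum.
$31,420 is at or above the $1,000 minimum.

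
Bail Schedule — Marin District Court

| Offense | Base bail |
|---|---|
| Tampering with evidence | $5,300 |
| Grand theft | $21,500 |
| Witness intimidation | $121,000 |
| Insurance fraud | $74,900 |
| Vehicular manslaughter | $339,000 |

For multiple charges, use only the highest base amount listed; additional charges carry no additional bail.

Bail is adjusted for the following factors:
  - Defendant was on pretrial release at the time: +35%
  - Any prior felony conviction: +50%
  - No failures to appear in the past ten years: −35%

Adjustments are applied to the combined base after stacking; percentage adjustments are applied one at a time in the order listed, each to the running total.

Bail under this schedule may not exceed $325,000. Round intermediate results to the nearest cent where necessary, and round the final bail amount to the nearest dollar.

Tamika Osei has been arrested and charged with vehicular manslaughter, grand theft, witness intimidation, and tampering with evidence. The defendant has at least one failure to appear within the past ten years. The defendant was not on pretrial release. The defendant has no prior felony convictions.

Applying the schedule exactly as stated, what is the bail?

$325,000

Base amounts from the schedule: vehicular manslaughter $339,000; grand theft $21,500; witness intimidation $121,000; tampering with evidence $5,300.
Stacking rule: use the highest base only. Highest is vehicular manslaughter at $339,000. Combined base = $339,000.
No adjustment factors apply to this defendant.
Result $339,000 exceeds the maximum of $325,000; bail is capped at $325,000.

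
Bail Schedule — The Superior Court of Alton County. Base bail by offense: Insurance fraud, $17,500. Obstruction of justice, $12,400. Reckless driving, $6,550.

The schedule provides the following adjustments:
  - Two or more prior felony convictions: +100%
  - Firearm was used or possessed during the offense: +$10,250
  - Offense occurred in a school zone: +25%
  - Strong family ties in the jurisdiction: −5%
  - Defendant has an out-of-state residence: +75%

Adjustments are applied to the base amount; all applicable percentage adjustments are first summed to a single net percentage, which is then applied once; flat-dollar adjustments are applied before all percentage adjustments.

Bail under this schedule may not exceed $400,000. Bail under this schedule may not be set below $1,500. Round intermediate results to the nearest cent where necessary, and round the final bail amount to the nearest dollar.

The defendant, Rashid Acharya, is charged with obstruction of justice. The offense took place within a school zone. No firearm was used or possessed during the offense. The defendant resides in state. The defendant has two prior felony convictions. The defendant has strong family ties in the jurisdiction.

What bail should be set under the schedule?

$27,280

Base amounts from the schedule: obstruction of justice $12,400.
Single charge. Combined base = $12,400.
Net percentage adjustment: +100% +25% −5% = +120%. $12,400 × 2.2 = $27,280.
$27,280 is within the $400,000 maximum.
$27,280 is at or above the $1,500 minimum.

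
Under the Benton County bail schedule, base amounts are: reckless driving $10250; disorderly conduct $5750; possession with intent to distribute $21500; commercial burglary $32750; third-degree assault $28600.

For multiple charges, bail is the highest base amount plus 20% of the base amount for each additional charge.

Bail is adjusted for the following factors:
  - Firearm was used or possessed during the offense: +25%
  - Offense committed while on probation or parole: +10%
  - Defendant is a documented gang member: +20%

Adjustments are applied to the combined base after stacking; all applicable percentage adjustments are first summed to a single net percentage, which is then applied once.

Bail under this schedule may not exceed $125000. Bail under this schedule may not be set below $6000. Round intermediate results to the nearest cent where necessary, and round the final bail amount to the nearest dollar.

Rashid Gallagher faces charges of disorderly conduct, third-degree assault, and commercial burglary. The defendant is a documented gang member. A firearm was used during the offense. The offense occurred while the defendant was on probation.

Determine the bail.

Base amounts from the schedule: disorderly conduct $5750; third-degree assault $28600; commercial burglary $32750.
Stacking rule: highest base plus 20% of each additional charge. Highest is commercial burglary at $32750. Additional: $5750 × 20% = $1150; $28600 × 20% = $5720. Combined base = $32750 + $6870 = $39620.
Net percentage adjustment: +25% +10% +20% = +55%. $39620 × 1.55 = $61411.
$61411 is within the $125000 maximum.
$61411 is at or above the $6000 minimum.

$61411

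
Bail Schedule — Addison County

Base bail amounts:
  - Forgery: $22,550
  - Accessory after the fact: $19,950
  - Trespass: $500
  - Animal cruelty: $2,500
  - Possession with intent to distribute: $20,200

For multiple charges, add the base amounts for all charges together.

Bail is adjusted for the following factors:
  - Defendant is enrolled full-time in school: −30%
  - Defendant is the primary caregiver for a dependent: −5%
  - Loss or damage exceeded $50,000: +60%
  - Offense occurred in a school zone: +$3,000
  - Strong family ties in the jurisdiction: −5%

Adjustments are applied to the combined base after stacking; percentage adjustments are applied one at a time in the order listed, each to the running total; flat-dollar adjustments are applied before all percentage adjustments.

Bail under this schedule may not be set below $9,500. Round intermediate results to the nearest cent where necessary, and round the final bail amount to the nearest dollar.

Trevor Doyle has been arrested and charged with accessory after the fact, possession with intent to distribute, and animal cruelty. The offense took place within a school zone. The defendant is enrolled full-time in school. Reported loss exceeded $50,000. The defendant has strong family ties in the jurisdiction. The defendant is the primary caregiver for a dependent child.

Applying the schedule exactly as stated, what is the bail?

Base amounts from the schedule: accessory after the fact $19,950; possession with intent to distribute $20,200; animal cruelty $2,500.
Stacking rule: sum of all bases. $19,950 + $20,200 + $2,500 = $42,650.
Offense occurred in a school zone (+$3,000 flat): $42,650 + $3,000 = $45,650.
Defendant is enrolled full-time in school (−30%): $45,650 × 0.7 = $31,955.
Defendant is the primary caregiver for a dependent (−5%): $31,955 × 0.95 = $30,357.25.
Loss or damage exceeded $50,000 (+60%): $30,357.25 × 1.6 = $48,571.60.
Strong family ties in the jurisdiction (−5%): $48,571.60 × 0.95 = $46,143.02.
$46,143.02 is at or above the $9,500 minimum.
Rounded to the nearest dollar: $46,143.

$46,143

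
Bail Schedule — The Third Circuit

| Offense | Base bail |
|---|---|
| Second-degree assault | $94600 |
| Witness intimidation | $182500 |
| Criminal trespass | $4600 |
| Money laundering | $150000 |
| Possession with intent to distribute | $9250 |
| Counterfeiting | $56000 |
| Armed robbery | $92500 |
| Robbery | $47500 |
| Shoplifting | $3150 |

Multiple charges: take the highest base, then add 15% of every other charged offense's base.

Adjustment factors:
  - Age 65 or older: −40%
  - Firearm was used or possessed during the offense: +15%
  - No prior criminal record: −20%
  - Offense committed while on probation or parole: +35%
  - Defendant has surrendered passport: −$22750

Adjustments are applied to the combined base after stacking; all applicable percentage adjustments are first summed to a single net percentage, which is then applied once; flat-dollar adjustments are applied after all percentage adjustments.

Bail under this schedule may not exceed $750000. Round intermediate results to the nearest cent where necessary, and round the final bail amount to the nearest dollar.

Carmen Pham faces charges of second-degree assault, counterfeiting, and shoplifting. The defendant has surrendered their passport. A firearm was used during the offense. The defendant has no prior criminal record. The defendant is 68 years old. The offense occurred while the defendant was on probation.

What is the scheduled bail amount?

$70375

Base amounts from the schedule: second-degree assault $94600; counterfeiting $56000; shoplifting $3150.
Stacking rule: highest base plus 15% of each additional charge. Highest is second-degree assault at $94600. Additional: $56000 × 15% = $8400; $3150 × 15% = $472.50. Combined base = $94600 + $8872.50 = $103472.50.
Net percentage adjustment: −40% +15% −20% +35% = −10%. $103472.50 × 0.9 = $93125.25.
Defendant has surrendered passport (−$22750 flat): $93125.25 − $22750 = $70375.25.
$70375.25 is within the $750000 maximum.
Rounded to the nearest dollar: $70375.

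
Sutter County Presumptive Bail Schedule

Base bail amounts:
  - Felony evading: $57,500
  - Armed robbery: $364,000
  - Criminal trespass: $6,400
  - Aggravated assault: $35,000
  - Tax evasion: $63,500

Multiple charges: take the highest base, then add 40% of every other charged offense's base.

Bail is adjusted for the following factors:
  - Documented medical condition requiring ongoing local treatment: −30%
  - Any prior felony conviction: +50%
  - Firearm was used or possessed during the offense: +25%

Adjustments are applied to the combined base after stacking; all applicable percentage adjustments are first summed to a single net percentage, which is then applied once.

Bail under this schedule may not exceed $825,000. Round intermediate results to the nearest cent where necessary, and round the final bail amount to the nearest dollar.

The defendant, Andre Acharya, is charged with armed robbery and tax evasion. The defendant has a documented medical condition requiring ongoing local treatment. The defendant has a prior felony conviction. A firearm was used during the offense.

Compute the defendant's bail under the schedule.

Base amounts from the schedule: armed robbery $364,000; tax evasion $63,500.
Stacking rule: highest base plus 40% of each additional charge. Highest is armed robbery at $364,000. Additional: $63,500 × 40% = $25,400. Combined base = $364,000 + $25,400 = $389,400.
Net percentage adjustment: −30% +50% +25% = +45%. $389,400 × 1.45 = $564,630.
$564,630 is within the $825,000 maximum.

$564,630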